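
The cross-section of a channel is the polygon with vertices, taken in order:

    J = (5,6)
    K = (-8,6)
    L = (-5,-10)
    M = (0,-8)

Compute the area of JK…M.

Apply Gauss's area formula: 2A = Σ (x_i·y_{i+1} − x_{i+1}·y_i), indices taken mod 4.
J→K: (5)(6) − (-8)(6) = 78
K→L: (-8)(-10) − (-5)(6) = 110
L→M: (-5)(-8) − (0)(-10) = 40
M→J: (0)(6) − (5)(-8) = 40
Σ = 268
Area = |Σ|/2 = 134.

134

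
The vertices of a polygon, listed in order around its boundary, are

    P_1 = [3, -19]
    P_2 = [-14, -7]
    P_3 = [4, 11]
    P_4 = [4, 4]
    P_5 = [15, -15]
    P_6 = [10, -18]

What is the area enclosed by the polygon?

408.5

Apply the shoelace formula: 2A = Σ (x_i·y_{i+1} − x_{i+1}·y_i), indices taken mod 6.
P_1→P_2: (3)(-7) − (-14)(-19) = -287
P_2→P_3: (-14)(11) − (4)(-7) = -126
P_3→P_4: (4)(4) − (4)(11) = -28
P_4→P_5: (4)(-15) − (15)(4) = -120
P_5→P_6: (15)(-18) − (10)(-15) = -120
P_6→P_1: (10)(-19) − (3)(-18) = -136
Σ = -817
Area = |Σ|/2 = 408.5.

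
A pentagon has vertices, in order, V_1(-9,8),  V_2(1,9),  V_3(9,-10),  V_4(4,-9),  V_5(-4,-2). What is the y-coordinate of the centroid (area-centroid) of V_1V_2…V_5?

Apply the shoelace (surveyor's) formula. First the cross-terms c_i = x_i·y_{i+1} − x_{i+1}·y_i:
  -89, -91, -41, -44, -50  ⇒  2A = -315, A = -157.5.
Then Σ (y_i + y_{i+1})·c_i = -459, so ȳ = -459 / (6·(-157.5)) = 17/35.

17/35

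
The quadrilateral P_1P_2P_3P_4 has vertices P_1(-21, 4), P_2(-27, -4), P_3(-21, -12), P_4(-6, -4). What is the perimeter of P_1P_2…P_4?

54

|P_1P_2| = √((-6)² + (-8)²) = √100 = 10
|P_2P_3| = √((6)² + (-8)²) = √100 = 10
|P_3P_4| = √((15)² + (8)²) = √289 = 17
|P_4P_1| = √((-15)² + (8)²) = √289 = 17
Perimeter = 10 + 10 + 17 + 17 = 54.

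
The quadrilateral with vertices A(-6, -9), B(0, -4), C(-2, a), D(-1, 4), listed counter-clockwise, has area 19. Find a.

-3

The doubled signed area Σ (x_i y_{i+1} − x_{i+1} y_i) is linear in a.
With a=0 it equals 41; the coefficient of a is 1 (from the two edges through C).
So 1·a + 41 = 2·19 = 38 ⇒ a = -3.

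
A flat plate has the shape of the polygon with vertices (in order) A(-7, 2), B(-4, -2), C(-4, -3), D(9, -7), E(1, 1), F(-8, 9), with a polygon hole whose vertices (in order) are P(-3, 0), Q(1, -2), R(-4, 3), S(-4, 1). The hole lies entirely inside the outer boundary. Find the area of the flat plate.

Outer boundary:
Apply the shoelace formula: 2A = Σ (x_i·y_{i+1} − x_{i+1}·y_i), indices taken mod 6.
Σ = (22) + (4) + (55) + (16) + (17) + (47) = 161
Area = |Σ|/2 = 80.5.
Hole:
P→Q: (-3)(-2) − (1)(0) = 6
Q→R: (1)(3) − (-4)(-2) = -5
R→S: (-4)(1) − (-4)(3) = 8
S→P: (-4)(0) − (-3)(1) = 3
Σ = 12
Area = |Σ|/2 = 6.
Net area = 80.5 − 6 = 74.5.

74.5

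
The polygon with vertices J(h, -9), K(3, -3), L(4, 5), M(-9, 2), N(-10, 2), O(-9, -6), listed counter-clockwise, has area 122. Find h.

-8

Write out the shoelace sum; only the two edges meeting at J involve h:
2·Area = [((-9)·(-9) − h·(-6)) + (h·(-3) − 3·(-9))] + 160
       = 3·h + 268 = 244
⇒ h = -8.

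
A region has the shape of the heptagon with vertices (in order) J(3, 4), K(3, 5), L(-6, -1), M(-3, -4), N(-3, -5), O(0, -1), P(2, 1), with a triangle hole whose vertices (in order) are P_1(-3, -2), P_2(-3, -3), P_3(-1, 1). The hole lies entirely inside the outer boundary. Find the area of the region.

Outer boundary:
Σ = (3) + (27) + (21) + (3) + (3) + (2) + (5) = 64
Area = |Σ|/2 = 32.
Hole:
Apply the shoelace formula: 2A = Σ (x_i·y_{i+1} − x_{i+1}·y_i), indices taken mod 3.
P_1→P_2: (-3)(-3) − (-3)(-2) = 3
P_2→P_3: (-3)(1) − (-1)(-3) = -6
P_3→P_1: (-1)(-2) − (-3)(1) = 5
Σ = 2
Area = |Σ|/2 = 1.
Net area = 32 − 1 = 31.

31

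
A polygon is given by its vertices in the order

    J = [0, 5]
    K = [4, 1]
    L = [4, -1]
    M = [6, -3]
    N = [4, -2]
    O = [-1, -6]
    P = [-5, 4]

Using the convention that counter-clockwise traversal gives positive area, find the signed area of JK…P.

Cross-terms: -20, -8, -6, 0, -26, -34, -25  ⇒  Σ = -119
Signed area = Σ/2 = -59.5 (negative ⇒ clockwise traversal).

-59.5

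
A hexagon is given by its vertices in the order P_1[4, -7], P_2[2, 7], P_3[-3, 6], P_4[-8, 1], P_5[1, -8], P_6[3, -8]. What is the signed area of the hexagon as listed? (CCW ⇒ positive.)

Apply the shoelace (surveyor's) formula: 2A = Σ (x_i·y_{i+1} − x_{i+1}·y_i), indices taken mod 6.
Σ = (42) + (33) + (45) + (63) + (16) + (11) = 210
Signed area = Σ/2 = 105 (positive ⇒ counter-clockwise traversal).

105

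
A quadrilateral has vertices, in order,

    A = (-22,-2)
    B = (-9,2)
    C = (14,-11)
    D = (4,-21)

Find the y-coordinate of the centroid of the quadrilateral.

-673/79

Apply the surveyor's formula. First the cross-terms c_i = x_i·y_{i+1} − x_{i+1}·y_i:
  -62, 71, -250, -470  ⇒  2A = -711, A = -355.5.
Then Σ (y_i + y_{i+1})·c_i = 18171, so ȳ = 18171 / (6·(-355.5)) = -673/79.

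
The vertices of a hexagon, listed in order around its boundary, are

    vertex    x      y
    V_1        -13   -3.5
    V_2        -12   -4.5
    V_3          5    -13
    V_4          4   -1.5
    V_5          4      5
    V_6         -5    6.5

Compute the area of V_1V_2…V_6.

Apply Gauss's area formula: 2A = Σ (x_i·y_{i+1} − x_{i+1}·y_i), indices taken mod 6.
Σ = (16.5) + (178.5) + (44.5) + (26) + (51) + (102) = 418.5
Area = |Σ|/2 = 209.25.

209.25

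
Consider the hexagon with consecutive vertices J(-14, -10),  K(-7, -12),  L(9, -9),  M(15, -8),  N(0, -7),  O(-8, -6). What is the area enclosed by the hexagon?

83.5

Σ = (98) + (171) + (63) + (-105) + (-56) + (-4) = 167
Area = |Σ|/2 = 83.5.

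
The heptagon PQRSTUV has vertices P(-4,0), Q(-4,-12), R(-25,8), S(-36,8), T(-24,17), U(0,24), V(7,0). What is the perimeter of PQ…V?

128

|PQ| = √((0)² + (-12)²) = √144 = 12
|QR| = √((-21)² + (20)²) = √841 = 29
|RS| = √((-11)² + (0)²) = √121 = 11
|ST| = √((12)² + (9)²) = √225 = 15
|TU| = √((24)² + (7)²) = √625 = 25
|UV| = √((7)² + (-24)²) = √625 = 25
|VP| = √((-11)² + (0)²) = √121 = 11
Perimeter = 12 + 29 + 11 + 15 + 25 + 25 + 11 = 128.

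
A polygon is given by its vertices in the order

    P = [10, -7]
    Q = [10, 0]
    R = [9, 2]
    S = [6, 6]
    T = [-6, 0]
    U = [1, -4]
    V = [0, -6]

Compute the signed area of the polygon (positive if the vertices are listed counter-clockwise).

123

Apply Gauss's area formula: 2A = Σ (x_i·y_{i+1} − x_{i+1}·y_i), indices taken mod 7.
Cross-terms: 70, 20, 42, 36, 24, -6, 60  ⇒  Σ = 246
Signed area = Σ/2 = 123 (positive ⇒ counter-clockwise traversal).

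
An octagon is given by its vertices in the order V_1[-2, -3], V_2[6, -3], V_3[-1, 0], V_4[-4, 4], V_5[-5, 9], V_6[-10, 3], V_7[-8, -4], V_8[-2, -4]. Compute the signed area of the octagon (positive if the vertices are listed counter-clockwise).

Σ = (24) + (-3) + (-4) + (-16) + (75) + (64) + (24) + (-2) = 162
Signed area = Σ/2 = 81 (positive ⇒ counter-clockwise traversal).

81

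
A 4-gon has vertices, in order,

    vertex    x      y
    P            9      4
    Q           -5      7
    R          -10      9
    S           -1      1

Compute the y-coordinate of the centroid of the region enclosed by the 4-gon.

619/141

Apply the shoelace (surveyor's) formula. First the cross-terms c_i = x_i·y_{i+1} − x_{i+1}·y_i:
  83, 25, -1, -13  ⇒  2A = 94, A = 47.
Then Σ (y_i + y_{i+1})·c_i = 1238, so ȳ = 1238 / (6·47) = 619/141.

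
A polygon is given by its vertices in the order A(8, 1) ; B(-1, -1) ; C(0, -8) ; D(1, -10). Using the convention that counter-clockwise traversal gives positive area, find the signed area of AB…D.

45

Apply Gauss's area formula: 2A = Σ (x_i·y_{i+1} − x_{i+1}·y_i), indices taken mod 4.
A→B: (8)(-1) − (-1)(1) = -7
B→C: (-1)(-8) − (0)(-1) = 8
C→D: (0)(-10) − (1)(-8) = 8
D→A: (1)(1) − (8)(-10) = 81
Σ = 90
Signed area = Σ/2 = 45 (positive ⇒ counter-clockwise traversal).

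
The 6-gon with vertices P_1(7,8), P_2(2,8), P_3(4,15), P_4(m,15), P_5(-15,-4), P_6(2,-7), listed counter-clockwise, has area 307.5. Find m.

Write out the shoelace sum; only the two edges meeting at P_4 involve m:
2·Area = [(4·15 − m·15) + (m·(-4) − (-15)·15)] + 216
       = -19·m + 501 = 615
⇒ m = -6.

-6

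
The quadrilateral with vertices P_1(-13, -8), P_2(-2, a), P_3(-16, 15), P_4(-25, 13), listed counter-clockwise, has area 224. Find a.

-14

Write out the shoelace sum; only the two edges meeting at P_2 involve a:
2·Area = [((-13)·a − (-2)·(-8)) + ((-2)·15 − (-16)·a)] + 536
       = 3·a + 490 = 448
⇒ a = -14.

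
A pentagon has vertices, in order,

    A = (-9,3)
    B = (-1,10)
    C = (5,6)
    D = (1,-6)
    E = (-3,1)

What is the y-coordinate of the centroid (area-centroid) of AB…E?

Apply the shoelace (surveyor's) formula. First the cross-terms c_i = x_i·y_{i+1} − x_{i+1}·y_i:
  -87, -56, -36, -17, 0  ⇒  2A = -196, A = -98.
Then Σ (y_i + y_{i+1})·c_i = -1942, so ȳ = -1942 / (6·(-98)) = 971/294.

971/294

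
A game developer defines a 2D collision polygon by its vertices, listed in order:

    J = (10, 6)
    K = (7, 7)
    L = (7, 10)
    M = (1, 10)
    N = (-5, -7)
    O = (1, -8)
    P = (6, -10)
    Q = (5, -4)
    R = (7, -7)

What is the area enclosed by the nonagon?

Apply the shoelace (surveyor's) formula: 2A = Σ (x_i·y_{i+1} − x_{i+1}·y_i), indices taken mod 9.
Σ = (28) + (21) + (60) + (43) + (47) + (38) + (26) + (-7) + (112) = 368
Area = |Σ|/2 = 184.

184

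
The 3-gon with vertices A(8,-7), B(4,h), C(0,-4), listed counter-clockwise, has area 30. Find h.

Write out the shoelace sum; only the two edges meeting at B involve h:
2·Area = [(8·h − 4·(-7)) + (4·(-4) − 0·h)] + 32
       = 8·h + 44 = 60
⇒ h = 2.

2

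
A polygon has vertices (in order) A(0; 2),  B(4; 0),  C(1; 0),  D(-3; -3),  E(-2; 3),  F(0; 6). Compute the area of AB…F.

19

Apply the surveyor's formula: 2A = Σ (x_i·y_{i+1} − x_{i+1}·y_i), indices taken mod 6.
Σ = (-8) + (0) + (-3) + (-15) + (-12) + (0) = -38
Area = |Σ|/2 = 19.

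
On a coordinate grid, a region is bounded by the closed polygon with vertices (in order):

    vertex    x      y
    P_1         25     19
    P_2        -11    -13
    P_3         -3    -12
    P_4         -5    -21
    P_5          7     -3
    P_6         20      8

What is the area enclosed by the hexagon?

Σ = (-116) + (93) + (3) + (162) + (116) + (180) = 438
Area = |Σ|/2 = 219.

219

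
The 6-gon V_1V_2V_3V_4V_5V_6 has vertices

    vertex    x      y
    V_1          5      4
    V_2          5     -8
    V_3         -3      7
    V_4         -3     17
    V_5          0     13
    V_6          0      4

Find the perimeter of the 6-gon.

|V_1V_2| = √((0)² + (-12)²) = √144 = 12
|V_2V_3| = √((-8)² + (15)²) = √289 = 17
|V_3V_4| = √((0)² + (10)²) = √100 = 10
|V_4V_5| = √((3)² + (-4)²) = √25 = 5
|V_5V_6| = √((0)² + (-9)²) = √81 = 9
|V_6V_1| = √((5)² + (0)²) = √25 = 5
Perimeter = 12 + 17 + 10 + 5 + 9 + 5 = 58.

58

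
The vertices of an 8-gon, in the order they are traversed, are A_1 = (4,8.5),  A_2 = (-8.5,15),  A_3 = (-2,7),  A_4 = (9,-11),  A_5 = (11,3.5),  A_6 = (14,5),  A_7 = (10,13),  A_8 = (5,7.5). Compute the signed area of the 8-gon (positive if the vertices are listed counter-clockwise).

Apply the shoelace formula: 2A = Σ (x_i·y_{i+1} − x_{i+1}·y_i), indices taken mod 8.
A_1→A_2: (4)(15) − (-8.5)(8.5) = 132.25
A_2→A_3: (-8.5)(7) − (-2)(15) = -29.5
A_3→A_4: (-2)(-11) − (9)(7) = -41
A_4→A_5: (9)(3.5) − (11)(-11) = 152.5
A_5→A_6: (11)(5) − (14)(3.5) = 6
A_6→A_7: (14)(13) − (10)(5) = 132
A_7→A_8: (10)(7.5) − (5)(13) = 10
A_8→A_1: (5)(8.5) − (4)(7.5) = 12.5
Σ = 374.75
Signed area = Σ/2 = 187.375 (positive ⇒ counter-clockwise traversal).

187.375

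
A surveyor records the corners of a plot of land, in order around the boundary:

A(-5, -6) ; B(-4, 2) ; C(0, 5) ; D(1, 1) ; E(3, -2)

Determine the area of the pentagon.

46

Apply the surveyor's formula: 2A = Σ (x_i·y_{i+1} − x_{i+1}·y_i), indices taken mod 5.
Σ = (-34) + (-20) + (-5) + (-5) + (-28) = -92
Area = |Σ|/2 = 46.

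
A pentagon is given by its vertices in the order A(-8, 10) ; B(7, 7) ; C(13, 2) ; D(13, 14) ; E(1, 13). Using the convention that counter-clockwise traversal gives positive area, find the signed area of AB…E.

111

Apply the shoelace formula: 2A = Σ (x_i·y_{i+1} − x_{i+1}·y_i), indices taken mod 5.
Σ = (-126) + (-77) + (156) + (155) + (114) = 222
Signed area = Σ/2 = 111 (positive ⇒ counter-clockwise traversal).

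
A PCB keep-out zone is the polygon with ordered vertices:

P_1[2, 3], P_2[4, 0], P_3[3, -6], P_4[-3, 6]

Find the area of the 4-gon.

28.5

Apply the surveyor's formula: 2A = Σ (x_i·y_{i+1} − x_{i+1}·y_i), indices taken mod 4.
P_1→P_2: (2)(0) − (4)(3) = -12
P_2→P_3: (4)(-6) − (3)(0) = -24
P_3→P_4: (3)(6) − (-3)(-6) = 0
P_4→P_1: (-3)(3) − (2)(6) = -21
Σ = -57
Area = |Σ|/2 = 28.5.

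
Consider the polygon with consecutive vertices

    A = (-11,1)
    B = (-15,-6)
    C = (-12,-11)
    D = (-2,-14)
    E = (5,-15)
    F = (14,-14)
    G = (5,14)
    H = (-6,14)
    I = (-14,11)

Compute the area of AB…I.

608.5

Apply Gauss's area formula: 2A = Σ (x_i·y_{i+1} − x_{i+1}·y_i), indices taken mod 9.
Σ = (81) + (93) + (146) + (100) + (140) + (266) + (154) + (130) + (107) = 1217
Area = |Σ|/2 = 608.5.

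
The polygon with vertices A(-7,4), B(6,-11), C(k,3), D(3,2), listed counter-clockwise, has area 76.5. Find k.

5

The doubled signed area Σ (x_i y_{i+1} − x_{i+1} y_i) is linear in k.
With k=0 it equals 88; the coefficient of k is 13 (from the two edges through C).
So 13·k + 88 = 2·76.5 = 153 ⇒ k = 5.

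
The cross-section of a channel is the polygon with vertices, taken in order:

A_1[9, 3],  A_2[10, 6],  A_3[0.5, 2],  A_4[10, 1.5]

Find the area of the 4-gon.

19.125

Apply the surveyor's formula: 2A = Σ (x_i·y_{i+1} − x_{i+1}·y_i), indices taken mod 4.
A_1→A_2: (9)(6) − (10)(3) = 24
A_2→A_3: (10)(2) − (0.5)(6) = 17
A_3→A_4: (0.5)(1.5) − (10)(2) = -19.25
A_4→A_1: (10)(3) − (9)(1.5) = 16.5
Σ = 38.25
Area = |Σ|/2 = 19.125.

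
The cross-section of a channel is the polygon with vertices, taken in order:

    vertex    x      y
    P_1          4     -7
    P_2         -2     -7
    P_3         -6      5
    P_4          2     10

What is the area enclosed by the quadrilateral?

109

Σ = (-42) + (-52) + (-70) + (-54) = -218
Area = |Σ|/2 = 109.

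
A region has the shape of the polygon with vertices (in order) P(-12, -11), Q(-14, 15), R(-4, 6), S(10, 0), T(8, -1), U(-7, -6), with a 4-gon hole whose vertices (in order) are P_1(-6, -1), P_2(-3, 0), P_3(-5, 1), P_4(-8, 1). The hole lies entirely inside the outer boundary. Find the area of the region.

Outer boundary:
Apply the surveyor's formula: 2A = Σ (x_i·y_{i+1} − x_{i+1}·y_i), indices taken mod 6.
Cross-terms: -334, -24, -60, -10, -55, 5  ⇒  Σ = -478
Area = |Σ|/2 = 239.
Hole:
P_1→P_2: (-6)(0) − (-3)(-1) = -3
P_2→P_3: (-3)(1) − (-5)(0) = -3
P_3→P_4: (-5)(1) − (-8)(1) = 3
P_4→P_1: (-8)(-1) − (-6)(1) = 14
Σ = 11
Area = |Σ|/2 = 5.5.
Net area = 239 − 5.5 = 233.5.

233.5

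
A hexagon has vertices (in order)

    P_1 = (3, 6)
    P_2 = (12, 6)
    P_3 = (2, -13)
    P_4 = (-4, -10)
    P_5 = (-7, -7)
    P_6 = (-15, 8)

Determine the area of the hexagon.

P_1→P_2: (3)(6) − (12)(6) = -54
P_2→P_3: (12)(-13) − (2)(6) = -168
P_3→P_4: (2)(-10) − (-4)(-13) = -72
P_4→P_5: (-4)(-7) − (-7)(-10) = -42
P_5→P_6: (-7)(8) − (-15)(-7) = -161
P_6→P_1: (-15)(6) − (3)(8) = -114
Σ = -611
Area = |Σ|/2 = 305.5.

305.5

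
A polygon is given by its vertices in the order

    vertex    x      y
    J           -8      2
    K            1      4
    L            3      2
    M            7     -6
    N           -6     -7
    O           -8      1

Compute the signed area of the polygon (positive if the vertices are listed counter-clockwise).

Σ = (-34) + (-10) + (-32) + (-85) + (-62) + (-8) = -231
Signed area = Σ/2 = -115.5 (negative ⇒ clockwise traversal).

-115.5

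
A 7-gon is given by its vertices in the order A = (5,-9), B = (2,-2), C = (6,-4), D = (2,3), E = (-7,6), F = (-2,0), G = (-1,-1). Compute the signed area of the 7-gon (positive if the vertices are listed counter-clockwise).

Apply the shoelace (surveyor's) formula: 2A = Σ (x_i·y_{i+1} − x_{i+1}·y_i), indices taken mod 7.
Σ = (8) + (4) + (26) + (33) + (12) + (2) + (14) = 99
Signed area = Σ/2 = 49.5 (positive ⇒ counter-clockwise traversal).

49.5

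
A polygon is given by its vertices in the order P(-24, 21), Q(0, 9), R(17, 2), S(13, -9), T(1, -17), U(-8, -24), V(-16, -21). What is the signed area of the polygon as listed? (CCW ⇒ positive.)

Cross-terms: -216, -153, -179, -212, -160, -216, -840  ⇒  Σ = -1976
Signed area = Σ/2 = -988 (negative ⇒ clockwise traversal).

-988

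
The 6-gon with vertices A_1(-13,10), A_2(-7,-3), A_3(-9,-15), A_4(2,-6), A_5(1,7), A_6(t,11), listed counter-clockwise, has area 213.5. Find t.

-6

Write out the shoelace sum; only the two edges meeting at A_6 involve t:
2·Area = [(1·11 − t·7) + (t·10 − (-13)·11)] + 291
       = 3·t + 445 = 427
⇒ t = -6.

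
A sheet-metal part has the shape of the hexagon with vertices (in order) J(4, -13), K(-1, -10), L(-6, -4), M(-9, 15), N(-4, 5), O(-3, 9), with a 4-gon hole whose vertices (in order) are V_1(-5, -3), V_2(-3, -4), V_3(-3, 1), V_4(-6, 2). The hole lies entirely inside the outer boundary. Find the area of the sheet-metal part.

Outer boundary:
J→K: (4)(-10) − (-1)(-13) = -53
K→L: (-1)(-4) − (-6)(-10) = -56
L→M: (-6)(15) − (-9)(-4) = -126
M→N: (-9)(5) − (-4)(15) = 15
N→O: (-4)(9) − (-3)(5) = -21
O→J: (-3)(-13) − (4)(9) = 3
Σ = -238
Area = |Σ|/2 = 119.
Hole:
Apply Gauss's area formula: 2A = Σ (x_i·y_{i+1} − x_{i+1}·y_i), indices taken mod 4.
Σ = (11) + (-15) + (0) + (28) = 24
Area = |Σ|/2 = 12.
Net area = 119 − 12 = 107.

107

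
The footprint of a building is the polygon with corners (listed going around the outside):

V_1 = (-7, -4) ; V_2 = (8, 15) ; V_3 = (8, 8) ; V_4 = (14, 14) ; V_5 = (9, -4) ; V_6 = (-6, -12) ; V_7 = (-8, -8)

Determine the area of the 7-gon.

257.5

Apply the shoelace formula: 2A = Σ (x_i·y_{i+1} − x_{i+1}·y_i), indices taken mod 7.
Σ = (-73) + (-56) + (0) + (-182) + (-132) + (-48) + (-24) = -515
Area = |Σ|/2 = 257.5.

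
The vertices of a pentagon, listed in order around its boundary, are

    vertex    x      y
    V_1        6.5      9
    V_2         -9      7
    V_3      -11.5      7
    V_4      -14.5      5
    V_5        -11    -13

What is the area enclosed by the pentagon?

Apply the surveyor's formula: 2A = Σ (x_i·y_{i+1} − x_{i+1}·y_i), indices taken mod 5.
Σ = (126.5) + (17.5) + (44) + (243.5) + (-14.5) = 417
Area = |Σ|/2 = 208.5.

208.5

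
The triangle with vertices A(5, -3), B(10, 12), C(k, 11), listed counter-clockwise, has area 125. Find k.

-7

The doubled signed area Σ (x_i y_{i+1} − x_{i+1} y_i) is linear in k.
With k=0 it equals 145; the coefficient of k is -15 (from the two edges through C).
So -15·k + 145 = 2·125 = 250 ⇒ k = -7.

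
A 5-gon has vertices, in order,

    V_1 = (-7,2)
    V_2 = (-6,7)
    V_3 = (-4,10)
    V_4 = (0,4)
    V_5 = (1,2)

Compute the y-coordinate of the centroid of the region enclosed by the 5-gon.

1061/219

Apply the shoelace (surveyor's) formula. First the cross-terms c_i = x_i·y_{i+1} − x_{i+1}·y_i:
  -37, -32, -16, -4, 16  ⇒  2A = -73, A = -36.5.
Then Σ (y_i + y_{i+1})·c_i = -1061, so ȳ = -1061 / (6·(-36.5)) = 1061/219.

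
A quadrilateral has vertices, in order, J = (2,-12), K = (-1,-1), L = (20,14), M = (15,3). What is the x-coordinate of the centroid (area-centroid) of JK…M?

Apply Gauss's area formula. First the cross-terms c_i = x_i·y_{i+1} − x_{i+1}·y_i:
  -14, 6, -150, -186  ⇒  2A = -344, A = -172.
Then Σ (x_i + x_{i+1})·c_i = -8312, so x̄ = -8312 / (6·(-172)) = 1039/129.

1039/129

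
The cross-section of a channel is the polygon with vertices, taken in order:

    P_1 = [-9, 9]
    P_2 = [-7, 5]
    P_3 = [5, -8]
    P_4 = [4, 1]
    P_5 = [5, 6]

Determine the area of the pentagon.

102

Cross-terms: 18, 31, 37, 19, 99  ⇒  Σ = 204
Area = |Σ|/2 = 102.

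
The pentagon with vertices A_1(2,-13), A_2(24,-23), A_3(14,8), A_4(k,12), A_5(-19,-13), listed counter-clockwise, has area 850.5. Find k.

The doubled signed area Σ (x_i y_{i+1} − x_{i+1} y_i) is linear in k.
With k=0 it equals 1449; the coefficient of k is -21 (from the two edges through A_4).
So -21·k + 1449 = 2·850.5 = 1701 ⇒ k = -12.

-12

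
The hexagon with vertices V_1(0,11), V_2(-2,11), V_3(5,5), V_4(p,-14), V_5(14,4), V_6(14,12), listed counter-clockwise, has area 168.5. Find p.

12

The doubled signed area Σ (x_i y_{i+1} − x_{i+1} y_i) is linear in p.
With p=0 it equals 349; the coefficient of p is -1 (from the two edges through V_4).
So -1·p + 349 = 2·168.5 = 337 ⇒ p = 12.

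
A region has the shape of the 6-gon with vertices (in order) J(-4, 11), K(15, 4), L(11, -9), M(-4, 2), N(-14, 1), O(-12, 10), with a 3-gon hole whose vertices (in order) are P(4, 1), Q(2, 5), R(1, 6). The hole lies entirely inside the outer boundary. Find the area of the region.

Outer boundary:
Σ = (-181) + (-179) + (-14) + (24) + (-128) + (-92) = -570
Area = |Σ|/2 = 285.
Hole:
Σ = (18) + (7) + (-23) = 2
Area = |Σ|/2 = 1.
Net area = 285 − 1 = 284.

284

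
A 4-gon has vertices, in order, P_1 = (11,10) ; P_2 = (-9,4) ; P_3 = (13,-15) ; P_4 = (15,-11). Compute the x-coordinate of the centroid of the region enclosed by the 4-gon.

1657/285

Apply the shoelace (surveyor's) formula. First the cross-terms c_i = x_i·y_{i+1} − x_{i+1}·y_i:
  134, 83, 82, 271  ⇒  2A = 570, A = 285.
Then Σ (x_i + x_{i+1})·c_i = 9942, so x̄ = 9942 / (6·285) = 1657/285.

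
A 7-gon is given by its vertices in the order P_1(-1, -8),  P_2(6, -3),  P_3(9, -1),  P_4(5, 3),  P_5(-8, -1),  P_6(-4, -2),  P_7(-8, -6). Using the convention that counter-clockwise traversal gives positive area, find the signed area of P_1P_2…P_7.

Apply Gauss's area formula: 2A = Σ (x_i·y_{i+1} − x_{i+1}·y_i), indices taken mod 7.
Σ = (51) + (21) + (32) + (19) + (12) + (8) + (58) = 201
Signed area = Σ/2 = 100.5 (positive ⇒ counter-clockwise traversal).

100.5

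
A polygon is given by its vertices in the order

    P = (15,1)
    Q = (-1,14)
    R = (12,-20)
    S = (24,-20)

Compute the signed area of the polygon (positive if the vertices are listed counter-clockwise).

Σ = (211) + (-148) + (240) + (324) = 627
Signed area = Σ/2 = 313.5 (positive ⇒ counter-clockwise traversal).

313.5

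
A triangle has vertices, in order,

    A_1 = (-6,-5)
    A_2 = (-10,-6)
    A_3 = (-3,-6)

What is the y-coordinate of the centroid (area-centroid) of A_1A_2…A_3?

Apply the shoelace (surveyor's) formula. First the cross-terms c_i = x_i·y_{i+1} − x_{i+1}·y_i:
  -14, 42, -21  ⇒  2A = 7, A = 3.5.
Then Σ (y_i + y_{i+1})·c_i = -119, so ȳ = -119 / (6·3.5) = -17/3.

-17/3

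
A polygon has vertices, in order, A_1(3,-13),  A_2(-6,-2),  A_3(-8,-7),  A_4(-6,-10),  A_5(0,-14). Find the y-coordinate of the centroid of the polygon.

Apply Gauss's area formula. First the cross-terms c_i = x_i·y_{i+1} − x_{i+1}·y_i:
  -84, 26, 38, 84, 42  ⇒  2A = 106, A = 53.
Then Σ (y_i + y_{i+1})·c_i = -2770, so ȳ = -2770 / (6·53) = -1385/159.

-1385/159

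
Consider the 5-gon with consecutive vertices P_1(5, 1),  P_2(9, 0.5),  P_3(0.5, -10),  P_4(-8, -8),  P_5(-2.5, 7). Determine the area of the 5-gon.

147.125

Cross-terms: -6.5, -90.25, -84, -76, -37.5  ⇒  Σ = -294.25
Area = |Σ|/2 = 147.125.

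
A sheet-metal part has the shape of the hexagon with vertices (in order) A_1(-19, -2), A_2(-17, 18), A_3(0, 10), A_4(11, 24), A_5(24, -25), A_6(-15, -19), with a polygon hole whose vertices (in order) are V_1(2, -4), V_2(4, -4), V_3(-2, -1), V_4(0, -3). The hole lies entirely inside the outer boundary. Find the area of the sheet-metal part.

1330.5

Outer boundary:
Σ = (-376) + (-170) + (-110) + (-851) + (-831) + (-331) = -2669
Area = |Σ|/2 = 1334.5.
Hole:
Apply the shoelace (surveyor's) formula: 2A = Σ (x_i·y_{i+1} − x_{i+1}·y_i), indices taken mod 4.
V_1→V_2: (2)(-4) − (4)(-4) = 8
V_2→V_3: (4)(-1) − (-2)(-4) = -12
V_3→V_4: (-2)(-3) − (0)(-1) = 6
V_4→V_1: (0)(-4) − (2)(-3) = 6
Σ = 8
Area = |Σ|/2 = 4.
Net area = 1334.5 − 4 = 1330.5.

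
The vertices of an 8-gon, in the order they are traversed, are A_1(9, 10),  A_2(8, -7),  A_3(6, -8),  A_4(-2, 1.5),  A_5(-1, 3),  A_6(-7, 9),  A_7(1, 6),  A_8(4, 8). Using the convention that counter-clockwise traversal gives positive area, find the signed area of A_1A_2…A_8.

-131.75

Apply the surveyor's formula: 2A = Σ (x_i·y_{i+1} − x_{i+1}·y_i), indices taken mod 8.
A_1→A_2: (9)(-7) − (8)(10) = -143
A_2→A_3: (8)(-8) − (6)(-7) = -22
A_3→A_4: (6)(1.5) − (-2)(-8) = -7
A_4→A_5: (-2)(3) − (-1)(1.5) = -4.5
A_5→A_6: (-1)(9) − (-7)(3) = 12
A_6→A_7: (-7)(6) − (1)(9) = -51
A_7→A_8: (1)(8) − (4)(6) = -16
A_8→A_1: (4)(10) − (9)(8) = -32
Σ = -263.5
Signed area = Σ/2 = -131.75 (negative ⇒ clockwise traversal).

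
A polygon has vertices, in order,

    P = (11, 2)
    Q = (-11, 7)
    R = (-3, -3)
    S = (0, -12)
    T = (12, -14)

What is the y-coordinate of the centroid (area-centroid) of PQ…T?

-253/73

Apply Gauss's area formula. First the cross-terms c_i = x_i·y_{i+1} − x_{i+1}·y_i:
  99, 54, 36, 144, 178  ⇒  2A = 511, A = 255.5.
Then Σ (y_i + y_{i+1})·c_i = -5313, so ȳ = -5313 / (6·255.5) = -253/73.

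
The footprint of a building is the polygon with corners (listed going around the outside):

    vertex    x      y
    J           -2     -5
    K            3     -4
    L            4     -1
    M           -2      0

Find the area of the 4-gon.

Apply Gauss's area formula: 2A = Σ (x_i·y_{i+1} − x_{i+1}·y_i), indices taken mod 4.
Σ = (23) + (13) + (-2) + (10) = 44
Area = |Σ|/2 = 22.

22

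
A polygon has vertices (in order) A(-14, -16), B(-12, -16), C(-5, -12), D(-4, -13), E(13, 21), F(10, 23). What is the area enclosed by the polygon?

224.5

Apply the shoelace (surveyor's) formula: 2A = Σ (x_i·y_{i+1} − x_{i+1}·y_i), indices taken mod 6.
Σ = (32) + (64) + (17) + (85) + (89) + (162) = 449
Area = |Σ|/2 = 224.5.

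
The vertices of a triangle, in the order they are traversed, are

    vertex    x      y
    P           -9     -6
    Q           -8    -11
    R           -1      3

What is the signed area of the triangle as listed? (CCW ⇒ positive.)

Apply Gauss's area formula: 2A = Σ (x_i·y_{i+1} − x_{i+1}·y_i), indices taken mod 3.
P→Q: (-9)(-11) − (-8)(-6) = 51
Q→R: (-8)(3) − (-1)(-11) = -35
R→P: (-1)(-6) − (-9)(3) = 33
Σ = 49
Signed area = Σ/2 = 24.5 (positive ⇒ counter-clockwise traversal).

24.5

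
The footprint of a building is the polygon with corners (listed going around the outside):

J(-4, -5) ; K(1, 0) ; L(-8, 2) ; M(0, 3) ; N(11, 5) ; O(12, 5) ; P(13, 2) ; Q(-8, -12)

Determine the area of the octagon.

122

Apply the shoelace (surveyor's) formula: 2A = Σ (x_i·y_{i+1} − x_{i+1}·y_i), indices taken mod 8.
Σ = (5) + (2) + (-24) + (-33) + (-5) + (-41) + (-140) + (-8) = -244
Area = |Σ|/2 = 122.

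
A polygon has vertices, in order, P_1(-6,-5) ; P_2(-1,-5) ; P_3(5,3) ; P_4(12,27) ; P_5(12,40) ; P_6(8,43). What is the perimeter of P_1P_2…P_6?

|P_1P_2| = √((5)² + (0)²) = √25 = 5
|P_2P_3| = √((6)² + (8)²) = √100 = 10
|P_3P_4| = √((7)² + (24)²) = √625 = 25
|P_4P_5| = √((0)² + (13)²) = √169 = 13
|P_5P_6| = √((-4)² + (3)²) = √25 = 5
|P_6P_1| = √((-14)² + (-48)²) = √2500 = 50
Perimeter = 5 + 10 + 25 + 13 + 5 + 50 = 108.

108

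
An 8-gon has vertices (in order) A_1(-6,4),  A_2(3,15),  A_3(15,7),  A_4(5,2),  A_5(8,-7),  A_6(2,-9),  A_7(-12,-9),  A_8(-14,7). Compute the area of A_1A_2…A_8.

Apply the shoelace (surveyor's) formula: 2A = Σ (x_i·y_{i+1} − x_{i+1}·y_i), indices taken mod 8.
Cross-terms: -102, -204, -5, -51, -58, -126, -210, -14  ⇒  Σ = -770
Area = |Σ|/2 = 385.

385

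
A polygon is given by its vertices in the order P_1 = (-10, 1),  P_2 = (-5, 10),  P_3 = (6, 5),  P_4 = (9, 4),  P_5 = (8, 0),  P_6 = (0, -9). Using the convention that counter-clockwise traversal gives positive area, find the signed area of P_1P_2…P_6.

-197.5

P_1→P_2: (-10)(10) − (-5)(1) = -95
P_2→P_3: (-5)(5) − (6)(10) = -85
P_3→P_4: (6)(4) − (9)(5) = -21
P_4→P_5: (9)(0) − (8)(4) = -32
P_5→P_6: (8)(-9) − (0)(0) = -72
P_6→P_1: (0)(1) − (-10)(-9) = -90
Σ = -395
Signed area = Σ/2 = -197.5 (negative ⇒ clockwise traversal).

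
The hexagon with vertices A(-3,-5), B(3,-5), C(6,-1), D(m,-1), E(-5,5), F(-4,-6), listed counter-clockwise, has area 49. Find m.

The doubled signed area Σ (x_i y_{i+1} − x_{i+1} y_i) is linear in m.
With m=0 it equals 98; the coefficient of m is 6 (from the two edges through D).
So 6·m + 98 = 2·49 = 98 ⇒ m = 0.

0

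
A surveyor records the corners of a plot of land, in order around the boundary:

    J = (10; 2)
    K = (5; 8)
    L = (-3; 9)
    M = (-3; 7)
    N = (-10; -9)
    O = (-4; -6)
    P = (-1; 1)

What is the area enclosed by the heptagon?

Σ = (70) + (69) + (6) + (97) + (24) + (-10) + (-12) = 244
Area = |Σ|/2 = 122.

122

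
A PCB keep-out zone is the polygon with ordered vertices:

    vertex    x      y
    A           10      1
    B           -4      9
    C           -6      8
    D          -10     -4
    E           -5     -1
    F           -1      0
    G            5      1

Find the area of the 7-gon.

A→B: (10)(9) − (-4)(1) = 94
B→C: (-4)(8) − (-6)(9) = 22
C→D: (-6)(-4) − (-10)(8) = 104
D→E: (-10)(-1) − (-5)(-4) = -10
E→F: (-5)(0) − (-1)(-1) = -1
F→G: (-1)(1) − (5)(0) = -1
G→A: (5)(1) − (10)(1) = -5
Σ = 203
Area = |Σ|/2 = 101.5.

101.5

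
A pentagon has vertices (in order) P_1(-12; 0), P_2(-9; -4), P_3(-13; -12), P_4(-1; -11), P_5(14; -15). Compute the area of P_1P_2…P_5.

112

Apply Gauss's area formula: 2A = Σ (x_i·y_{i+1} − x_{i+1}·y_i), indices taken mod 5.
Σ = (48) + (56) + (131) + (169) + (-180) = 224
Area = |Σ|/2 = 112.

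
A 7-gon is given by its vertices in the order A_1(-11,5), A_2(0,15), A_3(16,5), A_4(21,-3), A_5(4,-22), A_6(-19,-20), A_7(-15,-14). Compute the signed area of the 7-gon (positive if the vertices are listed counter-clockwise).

Σ = (-165) + (-240) + (-153) + (-450) + (-498) + (-34) + (-229) = -1769
Signed area = Σ/2 = -884.5 (negative ⇒ clockwise traversal).

-884.5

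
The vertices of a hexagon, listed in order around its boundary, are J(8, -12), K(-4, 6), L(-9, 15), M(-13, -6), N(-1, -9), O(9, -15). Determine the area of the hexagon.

231

Apply Gauss's area formula: 2A = Σ (x_i·y_{i+1} − x_{i+1}·y_i), indices taken mod 6.
J→K: (8)(6) − (-4)(-12) = 0
K→L: (-4)(15) − (-9)(6) = -6
L→M: (-9)(-6) − (-13)(15) = 249
M→N: (-13)(-9) − (-1)(-6) = 111
N→O: (-1)(-15) − (9)(-9) = 96
O→J: (9)(-12) − (8)(-15) = 12
Σ = 462
Area = |Σ|/2 = 231.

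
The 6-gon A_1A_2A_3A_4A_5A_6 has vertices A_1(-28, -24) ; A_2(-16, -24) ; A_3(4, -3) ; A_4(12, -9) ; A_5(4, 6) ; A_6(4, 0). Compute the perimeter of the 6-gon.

|A_1A_2| = √((12)² + (0)²) = √144 = 12
|A_2A_3| = √((20)² + (21)²) = √841 = 29
|A_3A_4| = √((8)² + (-6)²) = √100 = 10
|A_4A_5| = √((-8)² + (15)²) = √289 = 17
|A_5A_6| = √((0)² + (-6)²) = √36 = 6
|A_6A_1| = √((-32)² + (-24)²) = √1600 = 40
Perimeter = 12 + 29 + 10 + 17 + 6 + 40 = 114.

114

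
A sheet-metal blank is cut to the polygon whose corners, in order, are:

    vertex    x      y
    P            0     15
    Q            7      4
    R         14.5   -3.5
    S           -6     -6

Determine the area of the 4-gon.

Apply Gauss's area formula: 2A = Σ (x_i·y_{i+1} − x_{i+1}·y_i), indices taken mod 4.
Cross-terms: -105, -82.5, -108, -90  ⇒  Σ = -385.5
Area = |Σ|/2 = 192.75.

192.75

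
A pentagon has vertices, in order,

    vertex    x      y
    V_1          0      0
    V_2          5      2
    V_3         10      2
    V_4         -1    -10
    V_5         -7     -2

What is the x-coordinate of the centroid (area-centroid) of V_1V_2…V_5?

61/66

Apply Gauss's area formula. First the cross-terms c_i = x_i·y_{i+1} − x_{i+1}·y_i:
  0, -10, -98, -68, 0  ⇒  2A = -176, A = -88.
Then Σ (x_i + x_{i+1})·c_i = -488, so x̄ = -488 / (6·(-88)) = 61/66.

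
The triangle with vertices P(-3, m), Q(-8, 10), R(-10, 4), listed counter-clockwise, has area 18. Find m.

The doubled signed area Σ (x_i y_{i+1} − x_{i+1} y_i) is linear in m.
With m=0 it equals 50; the coefficient of m is -2 (from the two edges through P).
So -2·m + 50 = 2·18 = 36 ⇒ m = 7.

7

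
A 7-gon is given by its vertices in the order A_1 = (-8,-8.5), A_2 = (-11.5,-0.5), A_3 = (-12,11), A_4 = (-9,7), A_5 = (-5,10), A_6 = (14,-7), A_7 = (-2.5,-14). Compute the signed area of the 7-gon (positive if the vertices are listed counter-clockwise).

Apply the shoelace formula: 2A = Σ (x_i·y_{i+1} − x_{i+1}·y_i), indices taken mod 7.
Σ = (-93.75) + (-132.5) + (15) + (-55) + (-105) + (-213.5) + (-90.75) = -675.5
Signed area = Σ/2 = -337.75 (negative ⇒ clockwise traversal).

-337.75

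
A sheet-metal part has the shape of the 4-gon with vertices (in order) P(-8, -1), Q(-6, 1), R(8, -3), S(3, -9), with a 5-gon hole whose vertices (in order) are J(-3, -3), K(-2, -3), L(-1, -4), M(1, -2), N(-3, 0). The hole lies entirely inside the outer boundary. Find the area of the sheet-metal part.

62.5

Outer boundary:
Apply the shoelace formula: 2A = Σ (x_i·y_{i+1} − x_{i+1}·y_i), indices taken mod 4.
P→Q: (-8)(1) − (-6)(-1) = -14
Q→R: (-6)(-3) − (8)(1) = 10
R→S: (8)(-9) − (3)(-3) = -63
S→P: (3)(-1) − (-8)(-9) = -75
Σ = -142
Area = |Σ|/2 = 71.
Hole:
Apply the shoelace formula: 2A = Σ (x_i·y_{i+1} − x_{i+1}·y_i), indices taken mod 5.
Cross-terms: 3, 5, 6, -6, 9  ⇒  Σ = 17
Area = |Σ|/2 = 8.5.
Net area = 71 − 8.5 = 62.5.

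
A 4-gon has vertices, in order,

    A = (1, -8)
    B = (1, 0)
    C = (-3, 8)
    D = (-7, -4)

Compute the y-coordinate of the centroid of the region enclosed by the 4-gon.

-28/27

Apply the surveyor's formula. First the cross-terms c_i = x_i·y_{i+1} − x_{i+1}·y_i:
  8, 8, 68, 60  ⇒  2A = 144, A = 72.
Then Σ (y_i + y_{i+1})·c_i = -448, so ȳ = -448 / (6·72) = -28/27.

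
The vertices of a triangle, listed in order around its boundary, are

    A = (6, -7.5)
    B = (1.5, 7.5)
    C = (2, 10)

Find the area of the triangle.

9.375

Apply the shoelace formula: 2A = Σ (x_i·y_{i+1} − x_{i+1}·y_i), indices taken mod 3.
A→B: (6)(7.5) − (1.5)(-7.5) = 56.25
B→C: (1.5)(10) − (2)(7.5) = 0
C→A: (2)(-7.5) − (6)(10) = -75
Σ = -18.75
Area = |Σ|/2 = 9.375.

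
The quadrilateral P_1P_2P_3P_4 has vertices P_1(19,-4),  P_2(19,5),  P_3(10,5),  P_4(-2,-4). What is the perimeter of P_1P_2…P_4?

54

|P_1P_2| = √((0)² + (9)²) = √81 = 9
|P_2P_3| = √((-9)² + (0)²) = √81 = 9
|P_3P_4| = √((-12)² + (-9)²) = √225 = 15
|P_4P_1| = √((21)² + (0)²) = √441 = 21
Perimeter = 9 + 9 + 15 + 21 = 54.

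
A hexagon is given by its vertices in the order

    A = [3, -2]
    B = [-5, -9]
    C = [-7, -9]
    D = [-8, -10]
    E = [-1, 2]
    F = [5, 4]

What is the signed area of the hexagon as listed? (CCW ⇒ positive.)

-59.5

Apply the surveyor's formula: 2A = Σ (x_i·y_{i+1} − x_{i+1}·y_i), indices taken mod 6.
A→B: (3)(-9) − (-5)(-2) = -37
B→C: (-5)(-9) − (-7)(-9) = -18
C→D: (-7)(-10) − (-8)(-9) = -2
D→E: (-8)(2) − (-1)(-10) = -26
E→F: (-1)(4) − (5)(2) = -14
F→A: (5)(-2) − (3)(4) = -22
Σ = -119
Signed area = Σ/2 = -59.5 (negative ⇒ clockwise traversal).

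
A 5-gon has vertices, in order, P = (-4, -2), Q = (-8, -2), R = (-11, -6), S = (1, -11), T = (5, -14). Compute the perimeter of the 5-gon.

42

|PQ| = √((-4)² + (0)²) = √16 = 4
|QR| = √((-3)² + (-4)²) = √25 = 5
|RS| = √((12)² + (-5)²) = √169 = 13
|ST| = √((4)² + (-3)²) = √25 = 5
|TP| = √((-9)² + (12)²) = √225 = 15
Perimeter = 4 + 5 + 13 + 5 + 15 = 42.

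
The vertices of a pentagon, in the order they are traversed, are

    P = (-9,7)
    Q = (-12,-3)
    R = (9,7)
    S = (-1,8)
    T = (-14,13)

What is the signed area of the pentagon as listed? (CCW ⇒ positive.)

Σ = (111) + (-57) + (79) + (99) + (19) = 251
Signed area = Σ/2 = 125.5 (positive ⇒ counter-clockwise traversal).

125.5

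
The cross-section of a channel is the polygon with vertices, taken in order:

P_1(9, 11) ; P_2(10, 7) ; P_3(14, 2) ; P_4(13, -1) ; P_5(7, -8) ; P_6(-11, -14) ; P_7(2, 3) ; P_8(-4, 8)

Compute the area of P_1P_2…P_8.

270.5

Σ = (-47) + (-78) + (-40) + (-97) + (-186) + (-5) + (28) + (-116) = -541
Area = |Σ|/2 = 270.5.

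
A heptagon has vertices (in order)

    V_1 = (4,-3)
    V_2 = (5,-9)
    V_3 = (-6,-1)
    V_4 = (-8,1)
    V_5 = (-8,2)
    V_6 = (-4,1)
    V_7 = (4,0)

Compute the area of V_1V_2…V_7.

Apply the shoelace formula: 2A = Σ (x_i·y_{i+1} − x_{i+1}·y_i), indices taken mod 7.
V_1→V_2: (4)(-9) − (5)(-3) = -21
V_2→V_3: (5)(-1) − (-6)(-9) = -59
V_3→V_4: (-6)(1) − (-8)(-1) = -14
V_4→V_5: (-8)(2) − (-8)(1) = -8
V_5→V_6: (-8)(1) − (-4)(2) = 0
V_6→V_7: (-4)(0) − (4)(1) = -4
V_7→V_1: (4)(-3) − (4)(0) = -12
Σ = -118
Area = |Σ|/2 = 59.

59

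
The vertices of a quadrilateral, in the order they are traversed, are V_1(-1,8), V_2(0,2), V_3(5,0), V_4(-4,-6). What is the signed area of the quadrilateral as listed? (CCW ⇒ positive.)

Cross-terms: -2, -10, -30, -38  ⇒  Σ = -80
Signed area = Σ/2 = -40 (negative ⇒ clockwise traversal).

-40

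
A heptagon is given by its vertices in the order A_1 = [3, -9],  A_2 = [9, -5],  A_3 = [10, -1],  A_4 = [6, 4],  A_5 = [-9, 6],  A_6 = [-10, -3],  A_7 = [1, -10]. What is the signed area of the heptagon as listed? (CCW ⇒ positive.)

218

Cross-terms: 66, 41, 46, 72, 87, 103, 21  ⇒  Σ = 436
Signed area = Σ/2 = 218 (positive ⇒ counter-clockwise traversal).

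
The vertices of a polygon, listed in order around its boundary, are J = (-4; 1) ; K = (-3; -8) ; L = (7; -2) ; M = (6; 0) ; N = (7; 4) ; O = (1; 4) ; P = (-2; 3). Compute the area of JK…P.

89

Apply the surveyor's formula: 2A = Σ (x_i·y_{i+1} − x_{i+1}·y_i), indices taken mod 7.
Cross-terms: 35, 62, 12, 24, 24, 11, 10  ⇒  Σ = 178
Area = |Σ|/2 = 89.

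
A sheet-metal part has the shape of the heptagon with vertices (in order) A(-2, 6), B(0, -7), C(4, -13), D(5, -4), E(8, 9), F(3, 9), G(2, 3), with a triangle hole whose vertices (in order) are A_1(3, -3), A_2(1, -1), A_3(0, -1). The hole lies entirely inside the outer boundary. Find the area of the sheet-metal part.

110

Outer boundary:
Apply the shoelace (surveyor's) formula: 2A = Σ (x_i·y_{i+1} − x_{i+1}·y_i), indices taken mod 7.
Σ = (14) + (28) + (49) + (77) + (45) + (-9) + (18) = 222
Area = |Σ|/2 = 111.
Hole:
A_1→A_2: (3)(-1) − (1)(-3) = 0
A_2→A_3: (1)(-1) − (0)(-1) = -1
A_3→A_1: (0)(-3) − (3)(-1) = 3
Σ = 2
Area = |Σ|/2 = 1.
Net area = 111 − 1 = 110.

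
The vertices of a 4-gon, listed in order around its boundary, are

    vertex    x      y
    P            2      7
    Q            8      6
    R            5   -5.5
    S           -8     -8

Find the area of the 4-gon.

121

Apply the shoelace (surveyor's) formula: 2A = Σ (x_i·y_{i+1} − x_{i+1}·y_i), indices taken mod 4.
Cross-terms: -44, -74, -84, -40  ⇒  Σ = -242
Area = |Σ|/2 = 121.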